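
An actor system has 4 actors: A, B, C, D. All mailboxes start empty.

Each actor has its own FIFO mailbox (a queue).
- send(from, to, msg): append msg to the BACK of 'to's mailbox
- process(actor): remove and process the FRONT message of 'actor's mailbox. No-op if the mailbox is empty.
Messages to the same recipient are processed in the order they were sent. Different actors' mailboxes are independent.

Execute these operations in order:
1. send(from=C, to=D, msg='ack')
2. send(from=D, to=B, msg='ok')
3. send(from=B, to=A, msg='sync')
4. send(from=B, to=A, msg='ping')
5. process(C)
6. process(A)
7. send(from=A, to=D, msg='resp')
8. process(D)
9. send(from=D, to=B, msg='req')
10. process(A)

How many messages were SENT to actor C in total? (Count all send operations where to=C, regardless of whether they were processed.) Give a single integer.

Answer: 0

Derivation:
After 1 (send(from=C, to=D, msg='ack')): A:[] B:[] C:[] D:[ack]
After 2 (send(from=D, to=B, msg='ok')): A:[] B:[ok] C:[] D:[ack]
After 3 (send(from=B, to=A, msg='sync')): A:[sync] B:[ok] C:[] D:[ack]
After 4 (send(from=B, to=A, msg='ping')): A:[sync,ping] B:[ok] C:[] D:[ack]
After 5 (process(C)): A:[sync,ping] B:[ok] C:[] D:[ack]
After 6 (process(A)): A:[ping] B:[ok] C:[] D:[ack]
After 7 (send(from=A, to=D, msg='resp')): A:[ping] B:[ok] C:[] D:[ack,resp]
After 8 (process(D)): A:[ping] B:[ok] C:[] D:[resp]
After 9 (send(from=D, to=B, msg='req')): A:[ping] B:[ok,req] C:[] D:[resp]
After 10 (process(A)): A:[] B:[ok,req] C:[] D:[resp]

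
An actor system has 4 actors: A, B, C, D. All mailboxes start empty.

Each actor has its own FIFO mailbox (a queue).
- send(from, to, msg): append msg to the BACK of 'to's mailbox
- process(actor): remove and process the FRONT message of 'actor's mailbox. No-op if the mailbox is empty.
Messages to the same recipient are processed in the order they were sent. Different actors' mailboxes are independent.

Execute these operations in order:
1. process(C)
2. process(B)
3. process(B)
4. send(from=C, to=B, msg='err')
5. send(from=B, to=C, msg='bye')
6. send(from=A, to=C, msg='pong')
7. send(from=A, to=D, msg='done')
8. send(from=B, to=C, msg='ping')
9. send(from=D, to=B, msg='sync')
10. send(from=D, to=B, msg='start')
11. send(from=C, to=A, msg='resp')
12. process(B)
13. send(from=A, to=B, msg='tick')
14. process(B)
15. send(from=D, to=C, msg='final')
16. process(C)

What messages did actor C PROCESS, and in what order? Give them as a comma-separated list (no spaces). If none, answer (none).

Answer: bye

Derivation:
After 1 (process(C)): A:[] B:[] C:[] D:[]
After 2 (process(B)): A:[] B:[] C:[] D:[]
After 3 (process(B)): A:[] B:[] C:[] D:[]
After 4 (send(from=C, to=B, msg='err')): A:[] B:[err] C:[] D:[]
After 5 (send(from=B, to=C, msg='bye')): A:[] B:[err] C:[bye] D:[]
After 6 (send(from=A, to=C, msg='pong')): A:[] B:[err] C:[bye,pong] D:[]
After 7 (send(from=A, to=D, msg='done')): A:[] B:[err] C:[bye,pong] D:[done]
After 8 (send(from=B, to=C, msg='ping')): A:[] B:[err] C:[bye,pong,ping] D:[done]
After 9 (send(from=D, to=B, msg='sync')): A:[] B:[err,sync] C:[bye,pong,ping] D:[done]
After 10 (send(from=D, to=B, msg='start')): A:[] B:[err,sync,start] C:[bye,pong,ping] D:[done]
After 11 (send(from=C, to=A, msg='resp')): A:[resp] B:[err,sync,start] C:[bye,pong,ping] D:[done]
After 12 (process(B)): A:[resp] B:[sync,start] C:[bye,pong,ping] D:[done]
After 13 (send(from=A, to=B, msg='tick')): A:[resp] B:[sync,start,tick] C:[bye,pong,ping] D:[done]
After 14 (process(B)): A:[resp] B:[start,tick] C:[bye,pong,ping] D:[done]
After 15 (send(from=D, to=C, msg='final')): A:[resp] B:[start,tick] C:[bye,pong,ping,final] D:[done]
After 16 (process(C)): A:[resp] B:[start,tick] C:[pong,ping,final] D:[done]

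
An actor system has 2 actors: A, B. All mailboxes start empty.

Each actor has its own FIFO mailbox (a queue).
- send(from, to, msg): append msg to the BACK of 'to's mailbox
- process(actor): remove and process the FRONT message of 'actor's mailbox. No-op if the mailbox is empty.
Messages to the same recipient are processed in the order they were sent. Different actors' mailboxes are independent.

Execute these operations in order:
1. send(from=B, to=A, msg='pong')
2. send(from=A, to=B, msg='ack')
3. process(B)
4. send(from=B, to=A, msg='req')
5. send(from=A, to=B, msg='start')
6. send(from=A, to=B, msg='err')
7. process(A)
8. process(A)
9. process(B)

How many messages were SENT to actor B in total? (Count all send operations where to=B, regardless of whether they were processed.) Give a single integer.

Answer: 3

Derivation:
After 1 (send(from=B, to=A, msg='pong')): A:[pong] B:[]
After 2 (send(from=A, to=B, msg='ack')): A:[pong] B:[ack]
After 3 (process(B)): A:[pong] B:[]
After 4 (send(from=B, to=A, msg='req')): A:[pong,req] B:[]
After 5 (send(from=A, to=B, msg='start')): A:[pong,req] B:[start]
After 6 (send(from=A, to=B, msg='err')): A:[pong,req] B:[start,err]
After 7 (process(A)): A:[req] B:[start,err]
After 8 (process(A)): A:[] B:[start,err]
After 9 (process(B)): A:[] B:[err]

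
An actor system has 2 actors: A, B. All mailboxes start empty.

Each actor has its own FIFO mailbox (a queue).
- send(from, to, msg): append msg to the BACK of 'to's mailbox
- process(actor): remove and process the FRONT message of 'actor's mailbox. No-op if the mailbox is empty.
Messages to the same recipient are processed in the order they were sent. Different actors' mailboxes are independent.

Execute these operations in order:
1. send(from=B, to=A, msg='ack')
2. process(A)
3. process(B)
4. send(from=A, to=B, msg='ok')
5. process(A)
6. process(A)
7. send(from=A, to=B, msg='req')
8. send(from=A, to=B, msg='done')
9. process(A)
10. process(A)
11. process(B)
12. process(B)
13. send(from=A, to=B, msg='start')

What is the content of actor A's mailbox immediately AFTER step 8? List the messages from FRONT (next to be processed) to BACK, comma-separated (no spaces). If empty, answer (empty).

After 1 (send(from=B, to=A, msg='ack')): A:[ack] B:[]
After 2 (process(A)): A:[] B:[]
After 3 (process(B)): A:[] B:[]
After 4 (send(from=A, to=B, msg='ok')): A:[] B:[ok]
After 5 (process(A)): A:[] B:[ok]
After 6 (process(A)): A:[] B:[ok]
After 7 (send(from=A, to=B, msg='req')): A:[] B:[ok,req]
After 8 (send(from=A, to=B, msg='done')): A:[] B:[ok,req,done]

(empty)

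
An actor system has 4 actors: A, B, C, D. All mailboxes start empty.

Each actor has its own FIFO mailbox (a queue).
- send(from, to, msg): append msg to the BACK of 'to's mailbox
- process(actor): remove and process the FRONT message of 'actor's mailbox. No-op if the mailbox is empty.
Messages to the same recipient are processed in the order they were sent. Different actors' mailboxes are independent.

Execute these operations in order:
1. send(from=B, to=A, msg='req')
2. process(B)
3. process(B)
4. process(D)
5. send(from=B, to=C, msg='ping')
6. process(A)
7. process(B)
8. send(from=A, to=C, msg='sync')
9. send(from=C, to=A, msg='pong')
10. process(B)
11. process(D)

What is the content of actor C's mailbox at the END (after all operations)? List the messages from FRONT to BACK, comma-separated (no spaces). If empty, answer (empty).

After 1 (send(from=B, to=A, msg='req')): A:[req] B:[] C:[] D:[]
After 2 (process(B)): A:[req] B:[] C:[] D:[]
After 3 (process(B)): A:[req] B:[] C:[] D:[]
After 4 (process(D)): A:[req] B:[] C:[] D:[]
After 5 (send(from=B, to=C, msg='ping')): A:[req] B:[] C:[ping] D:[]
After 6 (process(A)): A:[] B:[] C:[ping] D:[]
After 7 (process(B)): A:[] B:[] C:[ping] D:[]
After 8 (send(from=A, to=C, msg='sync')): A:[] B:[] C:[ping,sync] D:[]
After 9 (send(from=C, to=A, msg='pong')): A:[pong] B:[] C:[ping,sync] D:[]
After 10 (process(B)): A:[pong] B:[] C:[ping,sync] D:[]
After 11 (process(D)): A:[pong] B:[] C:[ping,sync] D:[]

Answer: ping,sync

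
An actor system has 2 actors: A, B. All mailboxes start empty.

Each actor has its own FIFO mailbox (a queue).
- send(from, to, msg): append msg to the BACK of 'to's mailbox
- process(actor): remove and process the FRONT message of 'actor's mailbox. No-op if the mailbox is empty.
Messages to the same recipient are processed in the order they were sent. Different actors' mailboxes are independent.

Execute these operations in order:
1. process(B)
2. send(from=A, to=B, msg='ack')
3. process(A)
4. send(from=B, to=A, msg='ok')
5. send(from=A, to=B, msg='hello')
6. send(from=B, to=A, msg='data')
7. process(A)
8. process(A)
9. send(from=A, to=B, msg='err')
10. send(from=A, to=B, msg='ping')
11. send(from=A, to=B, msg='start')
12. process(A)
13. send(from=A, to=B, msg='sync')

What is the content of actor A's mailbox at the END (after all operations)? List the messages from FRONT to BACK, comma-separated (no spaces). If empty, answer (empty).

Answer: (empty)

Derivation:
After 1 (process(B)): A:[] B:[]
After 2 (send(from=A, to=B, msg='ack')): A:[] B:[ack]
After 3 (process(A)): A:[] B:[ack]
After 4 (send(from=B, to=A, msg='ok')): A:[ok] B:[ack]
After 5 (send(from=A, to=B, msg='hello')): A:[ok] B:[ack,hello]
After 6 (send(from=B, to=A, msg='data')): A:[ok,data] B:[ack,hello]
After 7 (process(A)): A:[data] B:[ack,hello]
After 8 (process(A)): A:[] B:[ack,hello]
After 9 (send(from=A, to=B, msg='err')): A:[] B:[ack,hello,err]
After 10 (send(from=A, to=B, msg='ping')): A:[] B:[ack,hello,err,ping]
After 11 (send(from=A, to=B, msg='start')): A:[] B:[ack,hello,err,ping,start]
After 12 (process(A)): A:[] B:[ack,hello,err,ping,start]
After 13 (send(from=A, to=B, msg='sync')): A:[] B:[ack,hello,err,ping,start,sync]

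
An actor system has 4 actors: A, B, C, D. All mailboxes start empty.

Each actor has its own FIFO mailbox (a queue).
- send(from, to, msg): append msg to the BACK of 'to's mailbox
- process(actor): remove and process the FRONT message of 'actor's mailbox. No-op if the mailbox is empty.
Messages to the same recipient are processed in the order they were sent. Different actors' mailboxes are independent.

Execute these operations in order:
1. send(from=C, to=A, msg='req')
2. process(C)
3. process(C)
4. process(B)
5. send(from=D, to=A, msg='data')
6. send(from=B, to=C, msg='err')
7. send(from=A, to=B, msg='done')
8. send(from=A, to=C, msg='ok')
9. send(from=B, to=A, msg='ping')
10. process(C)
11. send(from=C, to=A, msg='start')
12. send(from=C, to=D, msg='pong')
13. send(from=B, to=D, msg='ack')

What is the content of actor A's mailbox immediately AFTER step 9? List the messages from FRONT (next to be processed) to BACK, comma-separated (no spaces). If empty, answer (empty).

After 1 (send(from=C, to=A, msg='req')): A:[req] B:[] C:[] D:[]
After 2 (process(C)): A:[req] B:[] C:[] D:[]
After 3 (process(C)): A:[req] B:[] C:[] D:[]
After 4 (process(B)): A:[req] B:[] C:[] D:[]
After 5 (send(from=D, to=A, msg='data')): A:[req,data] B:[] C:[] D:[]
After 6 (send(from=B, to=C, msg='err')): A:[req,data] B:[] C:[err] D:[]
After 7 (send(from=A, to=B, msg='done')): A:[req,data] B:[done] C:[err] D:[]
After 8 (send(from=A, to=C, msg='ok')): A:[req,data] B:[done] C:[err,ok] D:[]
After 9 (send(from=B, to=A, msg='ping')): A:[req,data,ping] B:[done] C:[err,ok] D:[]

req,data,ping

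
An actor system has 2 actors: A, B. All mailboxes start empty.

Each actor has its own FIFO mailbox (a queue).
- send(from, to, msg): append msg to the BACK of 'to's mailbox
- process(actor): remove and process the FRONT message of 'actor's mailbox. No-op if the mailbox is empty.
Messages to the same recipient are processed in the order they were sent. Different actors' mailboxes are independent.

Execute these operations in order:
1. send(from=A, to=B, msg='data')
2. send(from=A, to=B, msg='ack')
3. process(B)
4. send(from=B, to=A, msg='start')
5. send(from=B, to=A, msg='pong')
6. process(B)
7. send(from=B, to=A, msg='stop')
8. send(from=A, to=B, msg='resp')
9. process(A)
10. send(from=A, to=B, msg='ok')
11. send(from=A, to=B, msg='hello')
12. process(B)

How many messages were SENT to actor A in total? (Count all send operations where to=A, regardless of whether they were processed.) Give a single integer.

After 1 (send(from=A, to=B, msg='data')): A:[] B:[data]
After 2 (send(from=A, to=B, msg='ack')): A:[] B:[data,ack]
After 3 (process(B)): A:[] B:[ack]
After 4 (send(from=B, to=A, msg='start')): A:[start] B:[ack]
After 5 (send(from=B, to=A, msg='pong')): A:[start,pong] B:[ack]
After 6 (process(B)): A:[start,pong] B:[]
After 7 (send(from=B, to=A, msg='stop')): A:[start,pong,stop] B:[]
After 8 (send(from=A, to=B, msg='resp')): A:[start,pong,stop] B:[resp]
After 9 (process(A)): A:[pong,stop] B:[resp]
After 10 (send(from=A, to=B, msg='ok')): A:[pong,stop] B:[resp,ok]
After 11 (send(from=A, to=B, msg='hello')): A:[pong,stop] B:[resp,ok,hello]
After 12 (process(B)): A:[pong,stop] B:[ok,hello]

Answer: 3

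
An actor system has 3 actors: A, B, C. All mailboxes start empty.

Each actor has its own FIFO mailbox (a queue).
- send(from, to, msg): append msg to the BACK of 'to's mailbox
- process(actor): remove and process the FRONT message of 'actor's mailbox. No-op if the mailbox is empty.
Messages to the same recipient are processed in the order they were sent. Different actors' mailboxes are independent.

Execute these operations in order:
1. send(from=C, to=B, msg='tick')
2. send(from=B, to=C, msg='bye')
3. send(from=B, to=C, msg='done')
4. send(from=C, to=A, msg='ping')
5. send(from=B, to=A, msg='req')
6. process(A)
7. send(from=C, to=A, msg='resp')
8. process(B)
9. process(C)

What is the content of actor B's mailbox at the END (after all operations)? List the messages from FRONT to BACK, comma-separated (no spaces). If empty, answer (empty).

Answer: (empty)

Derivation:
After 1 (send(from=C, to=B, msg='tick')): A:[] B:[tick] C:[]
After 2 (send(from=B, to=C, msg='bye')): A:[] B:[tick] C:[bye]
After 3 (send(from=B, to=C, msg='done')): A:[] B:[tick] C:[bye,done]
After 4 (send(from=C, to=A, msg='ping')): A:[ping] B:[tick] C:[bye,done]
After 5 (send(from=B, to=A, msg='req')): A:[ping,req] B:[tick] C:[bye,done]
After 6 (process(A)): A:[req] B:[tick] C:[bye,done]
After 7 (send(from=C, to=A, msg='resp')): A:[req,resp] B:[tick] C:[bye,done]
After 8 (process(B)): A:[req,resp] B:[] C:[bye,done]
After 9 (process(C)): A:[req,resp] B:[] C:[done]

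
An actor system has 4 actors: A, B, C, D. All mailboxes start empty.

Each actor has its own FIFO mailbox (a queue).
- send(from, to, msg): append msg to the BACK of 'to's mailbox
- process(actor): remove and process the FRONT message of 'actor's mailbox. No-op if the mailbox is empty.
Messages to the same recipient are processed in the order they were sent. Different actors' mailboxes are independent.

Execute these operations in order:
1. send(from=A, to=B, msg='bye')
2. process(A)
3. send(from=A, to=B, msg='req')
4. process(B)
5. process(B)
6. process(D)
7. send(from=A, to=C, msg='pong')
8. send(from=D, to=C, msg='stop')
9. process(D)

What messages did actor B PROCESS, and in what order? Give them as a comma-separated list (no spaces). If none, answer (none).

After 1 (send(from=A, to=B, msg='bye')): A:[] B:[bye] C:[] D:[]
After 2 (process(A)): A:[] B:[bye] C:[] D:[]
After 3 (send(from=A, to=B, msg='req')): A:[] B:[bye,req] C:[] D:[]
After 4 (process(B)): A:[] B:[req] C:[] D:[]
After 5 (process(B)): A:[] B:[] C:[] D:[]
After 6 (process(D)): A:[] B:[] C:[] D:[]
After 7 (send(from=A, to=C, msg='pong')): A:[] B:[] C:[pong] D:[]
After 8 (send(from=D, to=C, msg='stop')): A:[] B:[] C:[pong,stop] D:[]
After 9 (process(D)): A:[] B:[] C:[pong,stop] D:[]

Answer: bye,req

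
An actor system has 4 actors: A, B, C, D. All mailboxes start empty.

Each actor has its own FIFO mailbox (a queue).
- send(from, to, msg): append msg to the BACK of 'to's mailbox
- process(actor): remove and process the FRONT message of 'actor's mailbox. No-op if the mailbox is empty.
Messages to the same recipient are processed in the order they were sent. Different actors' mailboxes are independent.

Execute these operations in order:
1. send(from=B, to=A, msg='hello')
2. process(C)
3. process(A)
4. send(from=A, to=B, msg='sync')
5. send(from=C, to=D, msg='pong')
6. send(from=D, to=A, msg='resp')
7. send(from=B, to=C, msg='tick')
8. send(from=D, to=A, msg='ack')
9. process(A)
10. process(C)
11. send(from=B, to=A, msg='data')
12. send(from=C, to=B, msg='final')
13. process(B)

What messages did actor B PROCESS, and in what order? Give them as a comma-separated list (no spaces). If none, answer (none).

After 1 (send(from=B, to=A, msg='hello')): A:[hello] B:[] C:[] D:[]
After 2 (process(C)): A:[hello] B:[] C:[] D:[]
After 3 (process(A)): A:[] B:[] C:[] D:[]
After 4 (send(from=A, to=B, msg='sync')): A:[] B:[sync] C:[] D:[]
After 5 (send(from=C, to=D, msg='pong')): A:[] B:[sync] C:[] D:[pong]
After 6 (send(from=D, to=A, msg='resp')): A:[resp] B:[sync] C:[] D:[pong]
After 7 (send(from=B, to=C, msg='tick')): A:[resp] B:[sync] C:[tick] D:[pong]
After 8 (send(from=D, to=A, msg='ack')): A:[resp,ack] B:[sync] C:[tick] D:[pong]
After 9 (process(A)): A:[ack] B:[sync] C:[tick] D:[pong]
After 10 (process(C)): A:[ack] B:[sync] C:[] D:[pong]
After 11 (send(from=B, to=A, msg='data')): A:[ack,data] B:[sync] C:[] D:[pong]
After 12 (send(from=C, to=B, msg='final')): A:[ack,data] B:[sync,final] C:[] D:[pong]
After 13 (process(B)): A:[ack,data] B:[final] C:[] D:[pong]

Answer: sync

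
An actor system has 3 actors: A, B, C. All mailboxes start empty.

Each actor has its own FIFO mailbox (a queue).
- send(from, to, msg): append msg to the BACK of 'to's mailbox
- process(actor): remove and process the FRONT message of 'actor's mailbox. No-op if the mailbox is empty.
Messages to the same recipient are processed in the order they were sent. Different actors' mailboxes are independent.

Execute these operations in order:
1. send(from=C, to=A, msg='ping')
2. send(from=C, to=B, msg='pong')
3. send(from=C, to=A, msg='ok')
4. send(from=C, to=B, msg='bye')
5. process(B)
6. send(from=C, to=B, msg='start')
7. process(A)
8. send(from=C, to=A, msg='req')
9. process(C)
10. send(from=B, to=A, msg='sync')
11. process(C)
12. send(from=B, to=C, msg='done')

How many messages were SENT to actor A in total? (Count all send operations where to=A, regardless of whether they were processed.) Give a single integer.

Answer: 4

Derivation:
After 1 (send(from=C, to=A, msg='ping')): A:[ping] B:[] C:[]
After 2 (send(from=C, to=B, msg='pong')): A:[ping] B:[pong] C:[]
After 3 (send(from=C, to=A, msg='ok')): A:[ping,ok] B:[pong] C:[]
After 4 (send(from=C, to=B, msg='bye')): A:[ping,ok] B:[pong,bye] C:[]
After 5 (process(B)): A:[ping,ok] B:[bye] C:[]
After 6 (send(from=C, to=B, msg='start')): A:[ping,ok] B:[bye,start] C:[]
After 7 (process(A)): A:[ok] B:[bye,start] C:[]
After 8 (send(from=C, to=A, msg='req')): A:[ok,req] B:[bye,start] C:[]
After 9 (process(C)): A:[ok,req] B:[bye,start] C:[]
After 10 (send(from=B, to=A, msg='sync')): A:[ok,req,sync] B:[bye,start] C:[]
After 11 (process(C)): A:[ok,req,sync] B:[bye,start] C:[]
After 12 (send(from=B, to=C, msg='done')): A:[ok,req,sync] B:[bye,start] C:[done]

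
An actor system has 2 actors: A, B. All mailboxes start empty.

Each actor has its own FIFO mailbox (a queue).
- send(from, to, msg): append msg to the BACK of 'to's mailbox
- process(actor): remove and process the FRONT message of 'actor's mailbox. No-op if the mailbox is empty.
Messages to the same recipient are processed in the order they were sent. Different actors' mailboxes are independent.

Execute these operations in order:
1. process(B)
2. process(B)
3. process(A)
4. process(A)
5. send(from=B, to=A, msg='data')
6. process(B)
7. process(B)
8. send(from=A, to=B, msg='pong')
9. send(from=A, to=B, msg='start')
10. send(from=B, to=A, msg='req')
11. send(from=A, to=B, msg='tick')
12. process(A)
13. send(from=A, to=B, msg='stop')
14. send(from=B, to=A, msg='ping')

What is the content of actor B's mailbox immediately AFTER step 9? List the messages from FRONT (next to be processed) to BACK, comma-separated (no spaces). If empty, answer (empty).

After 1 (process(B)): A:[] B:[]
After 2 (process(B)): A:[] B:[]
After 3 (process(A)): A:[] B:[]
After 4 (process(A)): A:[] B:[]
After 5 (send(from=B, to=A, msg='data')): A:[data] B:[]
After 6 (process(B)): A:[data] B:[]
After 7 (process(B)): A:[data] B:[]
After 8 (send(from=A, to=B, msg='pong')): A:[data] B:[pong]
After 9 (send(from=A, to=B, msg='start')): A:[data] B:[pong,start]

pong,start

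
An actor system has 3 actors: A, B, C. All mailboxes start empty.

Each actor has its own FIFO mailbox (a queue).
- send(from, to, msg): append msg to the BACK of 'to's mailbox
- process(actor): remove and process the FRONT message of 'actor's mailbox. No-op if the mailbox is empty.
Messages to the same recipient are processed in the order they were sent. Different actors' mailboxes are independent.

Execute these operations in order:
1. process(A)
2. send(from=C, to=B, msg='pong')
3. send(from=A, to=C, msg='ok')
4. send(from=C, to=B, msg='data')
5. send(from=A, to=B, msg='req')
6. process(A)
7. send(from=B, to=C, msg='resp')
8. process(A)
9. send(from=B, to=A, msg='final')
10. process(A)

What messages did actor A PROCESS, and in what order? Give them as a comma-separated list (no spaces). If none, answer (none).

Answer: final

Derivation:
After 1 (process(A)): A:[] B:[] C:[]
After 2 (send(from=C, to=B, msg='pong')): A:[] B:[pong] C:[]
After 3 (send(from=A, to=C, msg='ok')): A:[] B:[pong] C:[ok]
After 4 (send(from=C, to=B, msg='data')): A:[] B:[pong,data] C:[ok]
After 5 (send(from=A, to=B, msg='req')): A:[] B:[pong,data,req] C:[ok]
After 6 (process(A)): A:[] B:[pong,data,req] C:[ok]
After 7 (send(from=B, to=C, msg='resp')): A:[] B:[pong,data,req] C:[ok,resp]
After 8 (process(A)): A:[] B:[pong,data,req] C:[ok,resp]
After 9 (send(from=B, to=A, msg='final')): A:[final] B:[pong,data,req] C:[ok,resp]
After 10 (process(A)): A:[] B:[pong,data,req] C:[ok,resp]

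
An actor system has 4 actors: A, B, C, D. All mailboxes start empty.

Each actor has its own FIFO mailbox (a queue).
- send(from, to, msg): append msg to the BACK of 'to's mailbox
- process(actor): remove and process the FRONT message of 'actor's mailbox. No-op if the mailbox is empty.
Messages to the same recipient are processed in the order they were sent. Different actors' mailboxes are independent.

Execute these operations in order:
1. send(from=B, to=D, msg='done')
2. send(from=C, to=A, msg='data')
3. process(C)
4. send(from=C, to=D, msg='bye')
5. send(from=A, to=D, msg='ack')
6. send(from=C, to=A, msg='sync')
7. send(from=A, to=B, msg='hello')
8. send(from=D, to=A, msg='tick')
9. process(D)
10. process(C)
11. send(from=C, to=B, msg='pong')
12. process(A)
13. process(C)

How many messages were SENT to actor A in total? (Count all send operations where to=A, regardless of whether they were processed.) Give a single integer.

Answer: 3

Derivation:
After 1 (send(from=B, to=D, msg='done')): A:[] B:[] C:[] D:[done]
After 2 (send(from=C, to=A, msg='data')): A:[data] B:[] C:[] D:[done]
After 3 (process(C)): A:[data] B:[] C:[] D:[done]
After 4 (send(from=C, to=D, msg='bye')): A:[data] B:[] C:[] D:[done,bye]
After 5 (send(from=A, to=D, msg='ack')): A:[data] B:[] C:[] D:[done,bye,ack]
After 6 (send(from=C, to=A, msg='sync')): A:[data,sync] B:[] C:[] D:[done,bye,ack]
After 7 (send(from=A, to=B, msg='hello')): A:[data,sync] B:[hello] C:[] D:[done,bye,ack]
After 8 (send(from=D, to=A, msg='tick')): A:[data,sync,tick] B:[hello] C:[] D:[done,bye,ack]
After 9 (process(D)): A:[data,sync,tick] B:[hello] C:[] D:[bye,ack]
After 10 (process(C)): A:[data,sync,tick] B:[hello] C:[] D:[bye,ack]
After 11 (send(from=C, to=B, msg='pong')): A:[data,sync,tick] B:[hello,pong] C:[] D:[bye,ack]
After 12 (process(A)): A:[sync,tick] B:[hello,pong] C:[] D:[bye,ack]
After 13 (process(C)): A:[sync,tick] B:[hello,pong] C:[] D:[bye,ack]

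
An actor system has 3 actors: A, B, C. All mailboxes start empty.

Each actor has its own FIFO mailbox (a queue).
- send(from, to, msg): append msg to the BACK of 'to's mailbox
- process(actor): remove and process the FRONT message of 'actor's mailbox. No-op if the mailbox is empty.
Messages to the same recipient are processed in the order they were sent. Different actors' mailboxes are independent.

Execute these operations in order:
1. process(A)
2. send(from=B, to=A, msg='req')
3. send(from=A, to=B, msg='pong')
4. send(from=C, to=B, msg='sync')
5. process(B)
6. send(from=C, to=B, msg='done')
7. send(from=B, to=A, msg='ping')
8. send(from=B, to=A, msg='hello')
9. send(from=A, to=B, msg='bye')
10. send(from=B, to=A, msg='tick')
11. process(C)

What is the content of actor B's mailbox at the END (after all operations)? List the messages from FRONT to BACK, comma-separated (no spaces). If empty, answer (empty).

Answer: sync,done,bye

Derivation:
After 1 (process(A)): A:[] B:[] C:[]
After 2 (send(from=B, to=A, msg='req')): A:[req] B:[] C:[]
After 3 (send(from=A, to=B, msg='pong')): A:[req] B:[pong] C:[]
After 4 (send(from=C, to=B, msg='sync')): A:[req] B:[pong,sync] C:[]
After 5 (process(B)): A:[req] B:[sync] C:[]
After 6 (send(from=C, to=B, msg='done')): A:[req] B:[sync,done] C:[]
After 7 (send(from=B, to=A, msg='ping')): A:[req,ping] B:[sync,done] C:[]
After 8 (send(from=B, to=A, msg='hello')): A:[req,ping,hello] B:[sync,done] C:[]
After 9 (send(from=A, to=B, msg='bye')): A:[req,ping,hello] B:[sync,done,bye] C:[]
After 10 (send(from=B, to=A, msg='tick')): A:[req,ping,hello,tick] B:[sync,done,bye] C:[]
After 11 (process(C)): A:[req,ping,hello,tick] B:[sync,done,bye] C:[]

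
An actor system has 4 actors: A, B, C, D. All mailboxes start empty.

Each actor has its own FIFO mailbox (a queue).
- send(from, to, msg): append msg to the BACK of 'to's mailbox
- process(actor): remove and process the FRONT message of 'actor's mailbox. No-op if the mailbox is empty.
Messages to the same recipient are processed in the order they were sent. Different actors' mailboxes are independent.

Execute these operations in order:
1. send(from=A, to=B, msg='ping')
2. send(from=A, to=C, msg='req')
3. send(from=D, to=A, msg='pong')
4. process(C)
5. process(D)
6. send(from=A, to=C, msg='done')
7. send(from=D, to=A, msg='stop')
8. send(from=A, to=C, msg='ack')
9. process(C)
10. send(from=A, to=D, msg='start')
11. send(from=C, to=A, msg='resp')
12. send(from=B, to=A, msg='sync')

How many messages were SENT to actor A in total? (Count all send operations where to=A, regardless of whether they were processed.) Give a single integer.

After 1 (send(from=A, to=B, msg='ping')): A:[] B:[ping] C:[] D:[]
After 2 (send(from=A, to=C, msg='req')): A:[] B:[ping] C:[req] D:[]
After 3 (send(from=D, to=A, msg='pong')): A:[pong] B:[ping] C:[req] D:[]
After 4 (process(C)): A:[pong] B:[ping] C:[] D:[]
After 5 (process(D)): A:[pong] B:[ping] C:[] D:[]
After 6 (send(from=A, to=C, msg='done')): A:[pong] B:[ping] C:[done] D:[]
After 7 (send(from=D, to=A, msg='stop')): A:[pong,stop] B:[ping] C:[done] D:[]
After 8 (send(from=A, to=C, msg='ack')): A:[pong,stop] B:[ping] C:[done,ack] D:[]
After 9 (process(C)): A:[pong,stop] B:[ping] C:[ack] D:[]
After 10 (send(from=A, to=D, msg='start')): A:[pong,stop] B:[ping] C:[ack] D:[start]
After 11 (send(from=C, to=A, msg='resp')): A:[pong,stop,resp] B:[ping] C:[ack] D:[start]
After 12 (send(from=B, to=A, msg='sync')): A:[pong,stop,resp,sync] B:[ping] C:[ack] D:[start]

Answer: 4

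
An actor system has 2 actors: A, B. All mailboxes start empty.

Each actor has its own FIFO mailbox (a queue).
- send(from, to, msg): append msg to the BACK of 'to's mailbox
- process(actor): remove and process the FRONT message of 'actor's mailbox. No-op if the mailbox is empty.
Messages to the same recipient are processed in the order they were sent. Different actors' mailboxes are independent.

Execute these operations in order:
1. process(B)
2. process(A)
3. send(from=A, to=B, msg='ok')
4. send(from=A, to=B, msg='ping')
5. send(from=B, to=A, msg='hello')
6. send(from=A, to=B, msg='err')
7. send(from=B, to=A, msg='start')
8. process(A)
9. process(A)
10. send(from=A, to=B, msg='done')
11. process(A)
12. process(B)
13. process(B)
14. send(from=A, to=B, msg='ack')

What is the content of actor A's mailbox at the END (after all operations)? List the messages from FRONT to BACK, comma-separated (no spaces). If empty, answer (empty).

Answer: (empty)

Derivation:
After 1 (process(B)): A:[] B:[]
After 2 (process(A)): A:[] B:[]
After 3 (send(from=A, to=B, msg='ok')): A:[] B:[ok]
After 4 (send(from=A, to=B, msg='ping')): A:[] B:[ok,ping]
After 5 (send(from=B, to=A, msg='hello')): A:[hello] B:[ok,ping]
After 6 (send(from=A, to=B, msg='err')): A:[hello] B:[ok,ping,err]
After 7 (send(from=B, to=A, msg='start')): A:[hello,start] B:[ok,ping,err]
After 8 (process(A)): A:[start] B:[ok,ping,err]
After 9 (process(A)): A:[] B:[ok,ping,err]
After 10 (send(from=A, to=B, msg='done')): A:[] B:[ok,ping,err,done]
After 11 (process(A)): A:[] B:[ok,ping,err,done]
After 12 (process(B)): A:[] B:[ping,err,done]
After 13 (process(B)): A:[] B:[err,done]
After 14 (send(from=A, to=B, msg='ack')): A:[] B:[err,done,ack]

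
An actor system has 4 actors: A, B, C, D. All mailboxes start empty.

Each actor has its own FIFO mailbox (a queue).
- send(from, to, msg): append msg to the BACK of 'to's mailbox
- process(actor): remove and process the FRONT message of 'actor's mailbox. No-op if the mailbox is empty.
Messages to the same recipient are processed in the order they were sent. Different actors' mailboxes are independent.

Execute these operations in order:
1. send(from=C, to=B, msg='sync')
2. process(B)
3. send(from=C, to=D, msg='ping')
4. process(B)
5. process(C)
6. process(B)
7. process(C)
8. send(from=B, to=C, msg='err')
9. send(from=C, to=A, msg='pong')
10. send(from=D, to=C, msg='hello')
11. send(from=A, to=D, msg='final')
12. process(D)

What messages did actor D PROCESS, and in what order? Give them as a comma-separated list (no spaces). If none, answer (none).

After 1 (send(from=C, to=B, msg='sync')): A:[] B:[sync] C:[] D:[]
After 2 (process(B)): A:[] B:[] C:[] D:[]
After 3 (send(from=C, to=D, msg='ping')): A:[] B:[] C:[] D:[ping]
After 4 (process(B)): A:[] B:[] C:[] D:[ping]
After 5 (process(C)): A:[] B:[] C:[] D:[ping]
After 6 (process(B)): A:[] B:[] C:[] D:[ping]
After 7 (process(C)): A:[] B:[] C:[] D:[ping]
After 8 (send(from=B, to=C, msg='err')): A:[] B:[] C:[err] D:[ping]
After 9 (send(from=C, to=A, msg='pong')): A:[pong] B:[] C:[err] D:[ping]
After 10 (send(from=D, to=C, msg='hello')): A:[pong] B:[] C:[err,hello] D:[ping]
After 11 (send(from=A, to=D, msg='final')): A:[pong] B:[] C:[err,hello] D:[ping,final]
After 12 (process(D)): A:[pong] B:[] C:[err,hello] D:[final]

Answer: ping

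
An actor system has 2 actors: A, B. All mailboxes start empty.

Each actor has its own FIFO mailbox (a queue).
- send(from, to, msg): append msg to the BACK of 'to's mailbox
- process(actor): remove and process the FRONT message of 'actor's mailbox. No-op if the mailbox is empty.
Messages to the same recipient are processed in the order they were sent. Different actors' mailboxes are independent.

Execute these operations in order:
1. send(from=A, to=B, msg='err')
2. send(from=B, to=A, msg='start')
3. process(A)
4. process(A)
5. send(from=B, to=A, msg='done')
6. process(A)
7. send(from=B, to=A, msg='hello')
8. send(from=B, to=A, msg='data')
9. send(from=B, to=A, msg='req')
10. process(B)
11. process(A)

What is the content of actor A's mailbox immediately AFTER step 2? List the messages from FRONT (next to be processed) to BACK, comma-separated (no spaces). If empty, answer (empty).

After 1 (send(from=A, to=B, msg='err')): A:[] B:[err]
After 2 (send(from=B, to=A, msg='start')): A:[start] B:[err]

start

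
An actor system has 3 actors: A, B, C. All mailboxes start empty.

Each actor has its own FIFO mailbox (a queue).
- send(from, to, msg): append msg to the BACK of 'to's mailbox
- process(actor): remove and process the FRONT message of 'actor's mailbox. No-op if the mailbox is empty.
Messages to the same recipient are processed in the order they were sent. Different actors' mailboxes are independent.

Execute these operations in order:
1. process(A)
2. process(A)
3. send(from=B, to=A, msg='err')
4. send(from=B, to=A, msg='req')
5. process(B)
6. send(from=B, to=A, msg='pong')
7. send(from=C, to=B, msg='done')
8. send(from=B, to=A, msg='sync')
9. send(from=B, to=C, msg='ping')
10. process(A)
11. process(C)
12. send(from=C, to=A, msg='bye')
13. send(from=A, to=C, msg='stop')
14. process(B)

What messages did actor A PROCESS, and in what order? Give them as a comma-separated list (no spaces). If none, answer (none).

After 1 (process(A)): A:[] B:[] C:[]
After 2 (process(A)): A:[] B:[] C:[]
After 3 (send(from=B, to=A, msg='err')): A:[err] B:[] C:[]
After 4 (send(from=B, to=A, msg='req')): A:[err,req] B:[] C:[]
After 5 (process(B)): A:[err,req] B:[] C:[]
After 6 (send(from=B, to=A, msg='pong')): A:[err,req,pong] B:[] C:[]
After 7 (send(from=C, to=B, msg='done')): A:[err,req,pong] B:[done] C:[]
After 8 (send(from=B, to=A, msg='sync')): A:[err,req,pong,sync] B:[done] C:[]
After 9 (send(from=B, to=C, msg='ping')): A:[err,req,pong,sync] B:[done] C:[ping]
After 10 (process(A)): A:[req,pong,sync] B:[done] C:[ping]
After 11 (process(C)): A:[req,pong,sync] B:[done] C:[]
After 12 (send(from=C, to=A, msg='bye')): A:[req,pong,sync,bye] B:[done] C:[]
After 13 (send(from=A, to=C, msg='stop')): A:[req,pong,sync,bye] B:[done] C:[stop]
After 14 (process(B)): A:[req,pong,sync,bye] B:[] C:[stop]

Answer: err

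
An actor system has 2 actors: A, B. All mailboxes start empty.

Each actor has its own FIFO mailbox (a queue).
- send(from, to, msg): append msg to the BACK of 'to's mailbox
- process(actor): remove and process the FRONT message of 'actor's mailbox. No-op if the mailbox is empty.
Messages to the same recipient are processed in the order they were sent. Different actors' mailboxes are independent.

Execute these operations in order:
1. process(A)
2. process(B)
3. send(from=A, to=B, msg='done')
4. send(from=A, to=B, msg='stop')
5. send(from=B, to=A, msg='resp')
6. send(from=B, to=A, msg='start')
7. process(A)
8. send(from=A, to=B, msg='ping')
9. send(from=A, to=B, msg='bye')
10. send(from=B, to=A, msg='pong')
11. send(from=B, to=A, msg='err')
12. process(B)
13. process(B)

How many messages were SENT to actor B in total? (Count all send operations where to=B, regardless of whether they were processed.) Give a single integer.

Answer: 4

Derivation:
After 1 (process(A)): A:[] B:[]
After 2 (process(B)): A:[] B:[]
After 3 (send(from=A, to=B, msg='done')): A:[] B:[done]
After 4 (send(from=A, to=B, msg='stop')): A:[] B:[done,stop]
After 5 (send(from=B, to=A, msg='resp')): A:[resp] B:[done,stop]
After 6 (send(from=B, to=A, msg='start')): A:[resp,start] B:[done,stop]
After 7 (process(A)): A:[start] B:[done,stop]
After 8 (send(from=A, to=B, msg='ping')): A:[start] B:[done,stop,ping]
After 9 (send(from=A, to=B, msg='bye')): A:[start] B:[done,stop,ping,bye]
After 10 (send(from=B, to=A, msg='pong')): A:[start,pong] B:[done,stop,ping,bye]
After 11 (send(from=B, to=A, msg='err')): A:[start,pong,err] B:[done,stop,ping,bye]
After 12 (process(B)): A:[start,pong,err] B:[stop,ping,bye]
After 13 (process(B)): A:[start,pong,err] B:[ping,bye]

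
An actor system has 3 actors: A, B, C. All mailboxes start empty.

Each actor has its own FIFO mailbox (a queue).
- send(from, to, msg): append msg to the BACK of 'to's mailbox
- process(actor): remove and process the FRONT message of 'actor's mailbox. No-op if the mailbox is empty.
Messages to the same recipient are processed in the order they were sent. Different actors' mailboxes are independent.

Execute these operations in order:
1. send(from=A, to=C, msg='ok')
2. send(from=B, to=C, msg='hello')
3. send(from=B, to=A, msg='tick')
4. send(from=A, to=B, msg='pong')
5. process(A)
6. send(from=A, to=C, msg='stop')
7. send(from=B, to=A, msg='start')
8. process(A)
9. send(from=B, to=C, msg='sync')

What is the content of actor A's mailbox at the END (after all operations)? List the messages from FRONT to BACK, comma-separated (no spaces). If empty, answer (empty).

After 1 (send(from=A, to=C, msg='ok')): A:[] B:[] C:[ok]
After 2 (send(from=B, to=C, msg='hello')): A:[] B:[] C:[ok,hello]
After 3 (send(from=B, to=A, msg='tick')): A:[tick] B:[] C:[ok,hello]
After 4 (send(from=A, to=B, msg='pong')): A:[tick] B:[pong] C:[ok,hello]
After 5 (process(A)): A:[] B:[pong] C:[ok,hello]
After 6 (send(from=A, to=C, msg='stop')): A:[] B:[pong] C:[ok,hello,stop]
After 7 (send(from=B, to=A, msg='start')): A:[start] B:[pong] C:[ok,hello,stop]
After 8 (process(A)): A:[] B:[pong] C:[ok,hello,stop]
After 9 (send(from=B, to=C, msg='sync')): A:[] B:[pong] C:[ok,hello,stop,sync]

Answer: (empty)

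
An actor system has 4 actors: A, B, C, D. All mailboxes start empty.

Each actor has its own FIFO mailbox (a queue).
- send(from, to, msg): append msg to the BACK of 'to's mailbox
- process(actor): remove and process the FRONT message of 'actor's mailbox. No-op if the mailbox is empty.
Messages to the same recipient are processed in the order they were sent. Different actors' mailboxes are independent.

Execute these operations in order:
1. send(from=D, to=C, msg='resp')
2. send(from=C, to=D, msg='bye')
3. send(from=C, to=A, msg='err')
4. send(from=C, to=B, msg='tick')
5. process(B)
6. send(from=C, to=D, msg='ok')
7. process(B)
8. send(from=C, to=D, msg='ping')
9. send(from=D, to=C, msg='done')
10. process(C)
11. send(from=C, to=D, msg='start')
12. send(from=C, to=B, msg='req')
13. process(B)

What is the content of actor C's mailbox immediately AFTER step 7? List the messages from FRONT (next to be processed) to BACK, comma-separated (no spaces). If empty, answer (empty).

After 1 (send(from=D, to=C, msg='resp')): A:[] B:[] C:[resp] D:[]
After 2 (send(from=C, to=D, msg='bye')): A:[] B:[] C:[resp] D:[bye]
After 3 (send(from=C, to=A, msg='err')): A:[err] B:[] C:[resp] D:[bye]
After 4 (send(from=C, to=B, msg='tick')): A:[err] B:[tick] C:[resp] D:[bye]
After 5 (process(B)): A:[err] B:[] C:[resp] D:[bye]
After 6 (send(from=C, to=D, msg='ok')): A:[err] B:[] C:[resp] D:[bye,ok]
After 7 (process(B)): A:[err] B:[] C:[resp] D:[bye,ok]

resp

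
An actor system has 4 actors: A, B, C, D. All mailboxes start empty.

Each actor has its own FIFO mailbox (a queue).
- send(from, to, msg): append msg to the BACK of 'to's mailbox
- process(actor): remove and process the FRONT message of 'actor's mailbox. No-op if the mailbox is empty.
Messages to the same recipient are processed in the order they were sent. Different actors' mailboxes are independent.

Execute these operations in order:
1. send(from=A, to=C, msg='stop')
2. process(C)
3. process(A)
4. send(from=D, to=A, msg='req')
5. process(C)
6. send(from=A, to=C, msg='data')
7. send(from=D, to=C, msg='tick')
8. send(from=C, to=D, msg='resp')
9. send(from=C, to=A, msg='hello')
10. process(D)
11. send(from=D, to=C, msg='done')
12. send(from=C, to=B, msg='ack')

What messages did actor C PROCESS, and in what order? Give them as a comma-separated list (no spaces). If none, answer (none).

After 1 (send(from=A, to=C, msg='stop')): A:[] B:[] C:[stop] D:[]
After 2 (process(C)): A:[] B:[] C:[] D:[]
After 3 (process(A)): A:[] B:[] C:[] D:[]
After 4 (send(from=D, to=A, msg='req')): A:[req] B:[] C:[] D:[]
After 5 (process(C)): A:[req] B:[] C:[] D:[]
After 6 (send(from=A, to=C, msg='data')): A:[req] B:[] C:[data] D:[]
After 7 (send(from=D, to=C, msg='tick')): A:[req] B:[] C:[data,tick] D:[]
After 8 (send(from=C, to=D, msg='resp')): A:[req] B:[] C:[data,tick] D:[resp]
After 9 (send(from=C, to=A, msg='hello')): A:[req,hello] B:[] C:[data,tick] D:[resp]
After 10 (process(D)): A:[req,hello] B:[] C:[data,tick] D:[]
After 11 (send(from=D, to=C, msg='done')): A:[req,hello] B:[] C:[data,tick,done] D:[]
After 12 (send(from=C, to=B, msg='ack')): A:[req,hello] B:[ack] C:[data,tick,done] D:[]

Answer: stop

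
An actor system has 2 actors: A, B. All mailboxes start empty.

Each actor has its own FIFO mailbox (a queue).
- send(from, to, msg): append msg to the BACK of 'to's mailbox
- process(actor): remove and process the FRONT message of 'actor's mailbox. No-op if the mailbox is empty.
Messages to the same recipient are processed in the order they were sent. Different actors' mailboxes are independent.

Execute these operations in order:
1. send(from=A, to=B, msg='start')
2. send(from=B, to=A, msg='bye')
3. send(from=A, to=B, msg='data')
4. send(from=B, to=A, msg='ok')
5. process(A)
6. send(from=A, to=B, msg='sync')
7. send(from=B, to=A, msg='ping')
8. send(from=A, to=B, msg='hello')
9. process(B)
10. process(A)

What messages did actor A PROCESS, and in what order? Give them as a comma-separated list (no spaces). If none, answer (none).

Answer: bye,ok

Derivation:
After 1 (send(from=A, to=B, msg='start')): A:[] B:[start]
After 2 (send(from=B, to=A, msg='bye')): A:[bye] B:[start]
After 3 (send(from=A, to=B, msg='data')): A:[bye] B:[start,data]
After 4 (send(from=B, to=A, msg='ok')): A:[bye,ok] B:[start,data]
After 5 (process(A)): A:[ok] B:[start,data]
After 6 (send(from=A, to=B, msg='sync')): A:[ok] B:[start,data,sync]
After 7 (send(from=B, to=A, msg='ping')): A:[ok,ping] B:[start,data,sync]
After 8 (send(from=A, to=B, msg='hello')): A:[ok,ping] B:[start,data,sync,hello]
After 9 (process(B)): A:[ok,ping] B:[data,sync,hello]
After 10 (process(A)): A:[ping] B:[data,sync,hello]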